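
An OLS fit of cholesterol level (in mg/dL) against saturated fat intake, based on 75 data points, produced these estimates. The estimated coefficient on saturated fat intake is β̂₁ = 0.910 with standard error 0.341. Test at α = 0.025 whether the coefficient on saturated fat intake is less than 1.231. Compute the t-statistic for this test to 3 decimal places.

H₀: β₁ = 1.231 vs H₁: β₁ < 1.231.
t = (β̂₁ − β₁⁰)/SE = (0.910 − 1.231) / 0.341 = -0.941.
df = n − 2 = 75 − 2 = 73.
One-sided p ≈ 0.1748, which is ≥ 0.025, so fail to reject H₀.
The data do not give significant evidence that the true slope on saturated fat intake is below 1.231 mg/dL per unit.

t = -0.941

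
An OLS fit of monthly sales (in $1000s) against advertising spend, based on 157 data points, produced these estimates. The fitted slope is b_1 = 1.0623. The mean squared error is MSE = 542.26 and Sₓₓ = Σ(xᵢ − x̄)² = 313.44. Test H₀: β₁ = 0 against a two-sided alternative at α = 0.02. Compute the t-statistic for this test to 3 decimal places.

SE(b_1) = √(MSE/Sₓₓ) = √(542.26/313.44) = 1.31531.
t = 1.0623 / 1.31531 = 0.808.
df = n − 2 = 155.
Two-sided p ≈ 0.4205, which is ≥ 0.02, so fail to reject H₀.
The data do not give significant evidence of an association between advertising spend and monthly sales.

t = 0.808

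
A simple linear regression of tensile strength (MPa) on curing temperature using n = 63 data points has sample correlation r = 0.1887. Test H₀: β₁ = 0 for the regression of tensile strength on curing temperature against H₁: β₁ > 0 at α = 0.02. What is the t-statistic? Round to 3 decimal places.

t = r·√(n − 2)/√(1 − r²) = 0.1887·√61/√0.964392 = 1.501.
df = n − 2 = 61.
One-sided p ≈ 0.0693, which is ≥ 0.02, so fail to reject H₀.
The data do not give significant evidence of a linear association between curing temperature and tensile strength.

t = 1.501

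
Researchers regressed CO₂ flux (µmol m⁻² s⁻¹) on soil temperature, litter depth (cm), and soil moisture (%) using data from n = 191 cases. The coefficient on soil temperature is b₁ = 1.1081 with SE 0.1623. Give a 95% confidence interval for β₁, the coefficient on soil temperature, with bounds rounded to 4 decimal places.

df = n − k − 1 = 191 − 3 − 1 = 187.
t* = t_{0.025, 187} = 1.972731.
Margin = t* × SE = 1.972731 × 0.1623 = 0.320174.
CI: 1.1081 ± 0.320174 → (0.7879, 1.4283).
With 95% confidence, each one-unit increase in soil temperature is associated with a change of between 0.7879 and 1.4283 µmol m⁻² s⁻¹ in CO₂ flux, holding the other predictors fixed.

(0.7879, 1.4283)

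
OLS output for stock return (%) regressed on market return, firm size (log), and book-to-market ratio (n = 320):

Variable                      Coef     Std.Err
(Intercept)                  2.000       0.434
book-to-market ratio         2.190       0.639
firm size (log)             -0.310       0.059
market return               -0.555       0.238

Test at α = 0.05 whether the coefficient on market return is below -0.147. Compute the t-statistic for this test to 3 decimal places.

t = -1.714

Read off: b = -0.555, SE = 0.238 for market return.
H₀: β₁ = -0.147 vs H₁: β₁ < -0.147.
t = (-0.555 − (-0.147)) / 0.238 = -1.714.
df = n − k − 1 = 320 − 3 − 1 = 316.
One-sided p ≈ 0.0437, which is < 0.05, so reject H₀.
There is evidence that the true slope on market return is below -0.147 % per unit, holding the other predictors fixed.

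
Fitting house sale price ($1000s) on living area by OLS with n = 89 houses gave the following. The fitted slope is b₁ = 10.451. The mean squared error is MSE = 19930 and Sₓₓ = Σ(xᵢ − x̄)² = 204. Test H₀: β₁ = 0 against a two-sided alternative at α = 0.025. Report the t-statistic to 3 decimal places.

t = 1.057

SE(b₁) = √(MSE/Sₓₓ) = √(19930/204) = 9.88413.
t = 10.451 / 9.88413 = 1.057.
df = n − 2 = 87.
Two-sided p ≈ 0.2933, which is ≥ 0.025, so fail to reject H₀.
The data do not give significant evidence of an association between living area and house sale price.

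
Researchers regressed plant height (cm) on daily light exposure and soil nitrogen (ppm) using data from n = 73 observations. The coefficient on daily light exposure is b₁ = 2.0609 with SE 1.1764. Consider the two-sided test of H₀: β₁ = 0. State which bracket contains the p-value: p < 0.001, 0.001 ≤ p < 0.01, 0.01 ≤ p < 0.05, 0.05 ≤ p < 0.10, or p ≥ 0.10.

0.05 ≤ p < 0.10

t = 2.0609 / 1.1764 = 1.752.
df = n − k − 1 = 73 − 2 − 1 = 70.
Two-sided p = 2·P(T_{70} > |t|) ≈ 0.0842.
So 0.05 ≤ p < 0.10.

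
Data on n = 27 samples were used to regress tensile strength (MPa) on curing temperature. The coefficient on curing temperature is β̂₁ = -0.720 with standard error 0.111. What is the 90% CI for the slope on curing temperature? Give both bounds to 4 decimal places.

(-0.9096, -0.5304)

df = n − 2 = 27 − 2 = 25.
t* = t_{0.05, 25} = 1.708141.
Margin = t* × SE = 1.708141 × 0.111 = 0.189604.
CI: -0.720 ± 0.189604 → (-0.9096, -0.5304).
With 90% confidence, each one-unit increase in curing temperature is associated with a change of between -0.9096 and -0.5304 MPa in tensile strength.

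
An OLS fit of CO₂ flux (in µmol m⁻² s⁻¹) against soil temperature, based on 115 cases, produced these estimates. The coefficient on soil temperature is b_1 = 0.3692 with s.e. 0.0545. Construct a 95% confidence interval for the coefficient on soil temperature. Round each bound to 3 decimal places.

(0.261, 0.477)

df = n − 2 = 115 − 2 = 113.
t* = t_{0.025, 113} = 1.98118.
Margin = t* × SE = 1.98118 × 0.0545 = 0.10797.
CI: 0.3692 ± 0.10797 → (0.261, 0.477).
With 95% confidence, each one-unit increase in soil temperature is associated with a change of between 0.261 and 0.477 µmol m⁻² s⁻¹ in CO₂ flux.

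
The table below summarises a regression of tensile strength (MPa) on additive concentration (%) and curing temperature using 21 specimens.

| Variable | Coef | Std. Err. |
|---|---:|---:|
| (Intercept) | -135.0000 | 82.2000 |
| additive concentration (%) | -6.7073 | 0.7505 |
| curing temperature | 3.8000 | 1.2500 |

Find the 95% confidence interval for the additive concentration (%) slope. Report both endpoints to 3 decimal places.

Read off: b = -6.7073, SE = 0.7505 for additive concentration (%).
df = n − k − 1 = 21 − 2 − 1 = 18.
t* = t_{0.025, 18} = 2.100922.
Margin = t* × SE = 2.100922 × 0.7505 = 1.57674.
CI: -6.7073 ± 1.57674 → (-8.284, -5.131).

(-8.284, -5.131)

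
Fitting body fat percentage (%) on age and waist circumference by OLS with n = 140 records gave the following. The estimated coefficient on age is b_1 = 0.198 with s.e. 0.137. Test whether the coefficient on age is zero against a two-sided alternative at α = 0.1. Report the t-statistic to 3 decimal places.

t = 1.445

H₀: β₁ = 0 vs H₁: β₁ ≠ 0.
t = (b_1 − β₁⁰)/SE = 0.198 / 0.137 = 1.445.
df = n − k − 1 = 140 − 2 − 1 = 137.
Two-sided p ≈ 0.1507, which is ≥ 0.1, so fail to reject H₀.
The data do not give significant evidence of an association between age and body fat percentage, after adjusting for the other predictors.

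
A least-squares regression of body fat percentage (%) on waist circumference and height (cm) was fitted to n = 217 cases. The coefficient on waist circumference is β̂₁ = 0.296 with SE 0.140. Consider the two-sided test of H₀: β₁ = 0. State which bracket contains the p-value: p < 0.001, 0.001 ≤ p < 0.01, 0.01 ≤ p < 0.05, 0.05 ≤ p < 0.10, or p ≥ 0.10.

t = 0.296 / 0.140 = 2.114.
df = n − k − 1 = 217 − 2 − 1 = 214.
Two-sided p = 2·P(T_{214} > |t|) ≈ 0.0356.
So 0.01 ≤ p < 0.05.

0.01 ≤ p < 0.05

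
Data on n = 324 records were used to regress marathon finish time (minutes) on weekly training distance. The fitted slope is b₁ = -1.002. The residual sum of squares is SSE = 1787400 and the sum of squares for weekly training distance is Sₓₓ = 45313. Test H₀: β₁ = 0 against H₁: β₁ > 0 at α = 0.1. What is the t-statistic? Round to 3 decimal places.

t = -2.863

MSE = SSE/(n − 2) = 1787400/322 = 5550.93.
SE(b₁) = √(MSE/Sₓₓ) = √(5550.93/45313) = 0.350003.
t = -1.002 / 0.350003 = -2.863.
df = n − 2 = 322.
One-sided p ≈ 0.9978, which is ≥ 0.1, so fail to reject H₀.
The data do not give significant evidence that the true slope on weekly training distance is positive.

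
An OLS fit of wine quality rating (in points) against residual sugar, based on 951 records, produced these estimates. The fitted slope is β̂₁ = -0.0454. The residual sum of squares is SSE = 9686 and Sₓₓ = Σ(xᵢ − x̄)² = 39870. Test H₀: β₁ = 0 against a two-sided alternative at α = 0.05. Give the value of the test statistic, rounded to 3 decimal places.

MSE = SSE/(n − 2) = 9686/949 = 10.2065.
SE(β̂₁) = √(MSE/Sₓₓ) = √(10.2065/39870) = 0.0159999.
t = -0.0454 / 0.0159999 = -2.838.
df = n − 2 = 949.
Two-sided p ≈ 0.0046, which is < 0.05, so reject H₀.
There is evidence that residual sugar is associated with wine quality rating.

t = -2.838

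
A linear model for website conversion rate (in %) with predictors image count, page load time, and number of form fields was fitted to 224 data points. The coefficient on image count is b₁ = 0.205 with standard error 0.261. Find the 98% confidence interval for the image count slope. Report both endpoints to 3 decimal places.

df = n − k − 1 = 224 − 3 − 1 = 220.
t* = t_{0.01, 220} = 2.343417.
Margin = t* × SE = 2.343417 × 0.261 = 0.61163.
CI: 0.205 ± 0.61163 → (-0.407, 0.817).
With 98% confidence, each one-unit increase in image count is associated with a change of between -0.407 and 0.817 % in website conversion rate, holding the other predictors fixed.

(-0.407, 0.817)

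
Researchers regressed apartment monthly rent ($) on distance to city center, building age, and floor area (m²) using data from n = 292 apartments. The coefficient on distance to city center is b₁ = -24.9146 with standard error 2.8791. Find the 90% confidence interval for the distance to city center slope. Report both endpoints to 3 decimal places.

(-29.666, -20.164)

df = n − k − 1 = 292 − 3 − 1 = 288.
t* = t_{0.05, 288} = 1.650162.
Margin = t* × SE = 1.650162 × 2.8791 = 4.75098.
CI: -24.9146 ± 4.75098 → (-29.666, -20.164).
With 90% confidence, each one-unit increase in distance to city center is associated with a change of between -29.666 and -20.164 $ in apartment monthly rent, holding the other predictors fixed.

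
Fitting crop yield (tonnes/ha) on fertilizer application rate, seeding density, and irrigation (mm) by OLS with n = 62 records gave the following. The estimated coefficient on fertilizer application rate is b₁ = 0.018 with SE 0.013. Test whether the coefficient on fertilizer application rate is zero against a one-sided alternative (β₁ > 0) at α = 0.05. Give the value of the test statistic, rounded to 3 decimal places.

t = 1.385

H₀: β₁ = 0 vs H₁: β₁ > 0.
t = (b₁ − β₁⁰)/SE = 0.018 / 0.013 = 1.385.
df = n − k − 1 = 62 − 3 − 1 = 58.
One-sided p ≈ 0.0857, which is ≥ 0.05, so fail to reject H₀.
The data do not give significant evidence that the true slope on fertilizer application rate is positive, holding the other predictors fixed.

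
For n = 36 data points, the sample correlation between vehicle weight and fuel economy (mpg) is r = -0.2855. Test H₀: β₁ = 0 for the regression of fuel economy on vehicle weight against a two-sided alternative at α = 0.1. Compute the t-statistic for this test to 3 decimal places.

t = -1.737

t = r·√(n − 2)/√(1 − r²) = -0.2855·√34/√0.91849 = -1.737.
df = n − 2 = 34.
Two-sided p ≈ 0.0914, which is < 0.1, so reject H₀.
There is evidence of a linear association between vehicle weight and fuel economy.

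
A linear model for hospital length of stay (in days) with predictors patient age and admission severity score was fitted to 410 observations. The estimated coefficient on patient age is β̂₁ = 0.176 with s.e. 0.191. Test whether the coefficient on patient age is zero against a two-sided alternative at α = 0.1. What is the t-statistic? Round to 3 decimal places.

t = 0.921

H₀: β₁ = 0 vs H₁: β₁ ≠ 0.
t = (β̂₁ − β₁⁰)/SE = 0.176 / 0.191 = 0.921.
df = n − k − 1 = 410 − 2 − 1 = 407.
Two-sided p ≈ 0.3574, which is ≥ 0.1, so fail to reject H₀.
The data do not give significant evidence of an association between patient age and hospital length of stay, after adjusting for the other predictors.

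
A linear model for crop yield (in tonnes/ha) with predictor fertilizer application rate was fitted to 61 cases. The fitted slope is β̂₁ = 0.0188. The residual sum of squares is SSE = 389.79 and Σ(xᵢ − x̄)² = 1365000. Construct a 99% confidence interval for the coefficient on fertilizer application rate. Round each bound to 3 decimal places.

(0.013, 0.025)

MSE = SSE/(n − 2) = 389.79/59 = 6.60661.
SE(β̂₁) = √(MSE/Sₓₓ) = √(6.60661/1365000) = 0.0022.
df = n − 2 = 59.
t* = t_{0.005, 59} = 2.661759.
Margin = t* × SE = 2.661759 × 0.0022 = 0.00586.
CI: 0.0188 ± 0.00586 → (0.013, 0.025).
With 99% confidence, each one-unit increase in fertilizer application rate is associated with a change of between 0.013 and 0.025 tonnes/ha in crop yield.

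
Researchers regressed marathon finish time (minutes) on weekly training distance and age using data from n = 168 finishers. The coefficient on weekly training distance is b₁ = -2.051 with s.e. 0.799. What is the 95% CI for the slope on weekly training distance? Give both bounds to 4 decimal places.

df = n − k − 1 = 168 − 2 − 1 = 165.
t* = t_{0.025, 165} = 1.974446.
Margin = t* × SE = 1.974446 × 0.799 = 1.577582.
CI: -2.051 ± 1.577582 → (-3.6286, -0.4734).
With 95% confidence, each one-unit increase in weekly training distance is associated with a change of between -3.6286 and -0.4734 minutes in marathon finish time, holding the other predictors fixed.

(-3.6286, -0.4734)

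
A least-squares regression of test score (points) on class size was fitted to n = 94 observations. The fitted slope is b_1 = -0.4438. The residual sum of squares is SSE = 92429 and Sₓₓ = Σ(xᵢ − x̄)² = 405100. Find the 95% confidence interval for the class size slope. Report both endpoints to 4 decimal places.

(-0.5427, -0.3449)

MSE = SSE/(n − 2) = 92429/92 = 1004.66.
SE(b_1) = √(MSE/Sₓₓ) = √(1004.66/405100) = 0.0498.
df = n − 2 = 92.
t* = t_{0.025, 92} = 1.986086.
Margin = t* × SE = 1.986086 × 0.0498 = 0.098907.
CI: -0.4438 ± 0.098907 → (-0.5427, -0.3449).
With 95% confidence, each one-unit increase in class size is associated with a change of between -0.5427 and -0.3449 points in test score.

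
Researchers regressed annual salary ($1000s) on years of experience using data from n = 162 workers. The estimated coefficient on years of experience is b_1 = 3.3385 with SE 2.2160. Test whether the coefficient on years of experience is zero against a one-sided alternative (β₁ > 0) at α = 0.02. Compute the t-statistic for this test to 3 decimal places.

H₀: β₁ = 0 vs H₁: β₁ > 0.
t = (b_1 − β₁⁰)/SE = 3.3385 / 2.2160 = 1.507.
df = n − 2 = 162 − 2 = 160.
One-sided p ≈ 0.0669, which is ≥ 0.02, so fail to reject H₀.
The data do not give significant evidence that the true slope on years of experience is positive.

t = 1.507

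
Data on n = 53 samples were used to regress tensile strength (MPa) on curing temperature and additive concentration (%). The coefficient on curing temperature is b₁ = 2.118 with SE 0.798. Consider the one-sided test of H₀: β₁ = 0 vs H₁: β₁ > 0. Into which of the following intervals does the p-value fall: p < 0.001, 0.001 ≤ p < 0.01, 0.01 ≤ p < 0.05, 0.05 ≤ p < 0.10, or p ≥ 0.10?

0.001 ≤ p < 0.01

t = 2.118 / 0.798 = 2.654.
df = n − k − 1 = 53 − 2 − 1 = 50.
One-sided p = P(T_{50} > t) ≈ 0.0053.
So 0.001 ≤ p < 0.01.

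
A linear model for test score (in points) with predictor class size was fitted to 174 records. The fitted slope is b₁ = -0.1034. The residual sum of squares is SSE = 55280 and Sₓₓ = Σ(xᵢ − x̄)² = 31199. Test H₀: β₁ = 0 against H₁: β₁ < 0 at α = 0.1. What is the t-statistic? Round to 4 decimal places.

t = -1.0188

MSE = SSE/(n − 2) = 55280/172 = 321.395.
SE(b₁) = √(MSE/Sₓₓ) = √(321.395/31199) = 0.101496.
t = -0.1034 / 0.101496 = -1.0188.
df = n − 2 = 172.
One-sided p ≈ 0.1549, which is ≥ 0.1, so fail to reject H₀.
The data do not give significant evidence that the true slope on class size is negative.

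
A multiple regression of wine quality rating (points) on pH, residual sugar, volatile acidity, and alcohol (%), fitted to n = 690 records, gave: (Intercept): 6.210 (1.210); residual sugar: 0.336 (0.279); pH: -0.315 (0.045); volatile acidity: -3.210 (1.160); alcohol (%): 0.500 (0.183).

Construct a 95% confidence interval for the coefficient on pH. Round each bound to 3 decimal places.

(-0.403, -0.227)

Read off: b = -0.315, SE = 0.045 for pH.
df = n − k − 1 = 690 − 4 − 1 = 685.
t* = t_{0.025, 685} = 1.963433.
Margin = t* × SE = 1.963433 × 0.045 = 0.08835.
CI: -0.315 ± 0.08835 → (-0.403, -0.227).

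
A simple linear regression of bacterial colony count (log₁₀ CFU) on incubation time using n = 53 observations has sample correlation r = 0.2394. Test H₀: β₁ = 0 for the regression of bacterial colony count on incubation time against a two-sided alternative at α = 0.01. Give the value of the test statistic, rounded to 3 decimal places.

t = r·√(n − 2)/√(1 − r²) = 0.2394·√51/√0.942688 = 1.761.
df = n − 2 = 51.
Two-sided p ≈ 0.0843, which is ≥ 0.01, so fail to reject H₀.
The data do not give significant evidence of a linear association between incubation time and bacterial colony count.

t = 1.761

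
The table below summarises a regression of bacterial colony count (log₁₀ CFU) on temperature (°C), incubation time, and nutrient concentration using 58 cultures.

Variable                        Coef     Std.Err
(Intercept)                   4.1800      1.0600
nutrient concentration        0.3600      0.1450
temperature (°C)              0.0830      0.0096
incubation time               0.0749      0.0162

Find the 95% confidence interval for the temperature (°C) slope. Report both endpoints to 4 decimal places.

Read off: b = 0.0830, SE = 0.0096 for temperature (°C).
df = n − k − 1 = 58 − 3 − 1 = 54.
t* = t_{0.025, 54} = 2.004879.
Margin = t* × SE = 2.004879 × 0.0096 = 0.019247.
CI: 0.0830 ± 0.019247 → (0.0638, 0.1022).

(0.0638, 0.1022)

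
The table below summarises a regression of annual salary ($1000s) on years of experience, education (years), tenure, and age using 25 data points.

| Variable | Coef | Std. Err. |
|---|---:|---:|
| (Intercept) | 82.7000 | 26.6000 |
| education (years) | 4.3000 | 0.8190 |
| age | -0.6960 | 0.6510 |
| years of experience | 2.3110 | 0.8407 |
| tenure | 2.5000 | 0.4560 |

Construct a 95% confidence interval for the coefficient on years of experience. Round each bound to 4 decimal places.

(0.5573, 4.0647)

Read off: b = 2.3110, SE = 0.8407 for years of experience.
df = n − k − 1 = 25 − 4 − 1 = 20.
t* = t_{0.025, 20} = 2.085963.
Margin = t* × SE = 2.085963 × 0.8407 = 1.753669.
CI: 2.3110 ± 1.753669 → (0.5573, 4.0647).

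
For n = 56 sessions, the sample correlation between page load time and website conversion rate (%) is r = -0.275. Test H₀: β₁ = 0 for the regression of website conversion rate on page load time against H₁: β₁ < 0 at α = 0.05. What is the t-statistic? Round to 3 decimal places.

t = -2.102

t = r·√(n − 2)/√(1 − r²) = -0.275·√54/√0.924375 = -2.102.
df = n − 2 = 54.
One-sided p ≈ 0.0201, which is < 0.05, so reject H₀.
There is evidence of a linear association between page load time and website conversion rate.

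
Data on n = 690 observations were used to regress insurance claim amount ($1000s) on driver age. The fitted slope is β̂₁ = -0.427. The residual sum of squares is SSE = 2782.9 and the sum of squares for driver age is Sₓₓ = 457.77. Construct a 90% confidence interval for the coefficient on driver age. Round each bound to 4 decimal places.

(-0.5818, -0.2722)

MSE = SSE/(n − 2) = 2782.9/688 = 4.04491.
SE(β̂₁) = √(MSE/Sₓₓ) = √(4.04491/457.77) = 0.0940007.
df = n − 2 = 688.
t* = t_{0.05, 688} = 1.647071.
Margin = t* × SE = 1.647071 × 0.0940007 = 0.154826.
CI: -0.427 ± 0.154826 → (-0.5818, -0.2722).
With 90% confidence, each one-unit increase in driver age is associated with a change of between -0.5818 and -0.2722 $1000s in insurance claim amount.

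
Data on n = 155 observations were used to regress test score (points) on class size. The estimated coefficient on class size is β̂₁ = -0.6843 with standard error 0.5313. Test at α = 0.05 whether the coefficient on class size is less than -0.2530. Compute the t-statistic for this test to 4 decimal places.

t = -0.8118

H₀: β₁ = -0.2530 vs H₁: β₁ < -0.2530.
t = (β̂₁ − β₁⁰)/SE = (-0.6843 − (-0.2530)) / 0.5313 = -0.8118.
df = n − 2 = 155 − 2 = 153.
One-sided p ≈ 0.2091, which is ≥ 0.05, so fail to reject H₀.
The data do not give significant evidence that the true slope on class size is below -0.2530 points per unit.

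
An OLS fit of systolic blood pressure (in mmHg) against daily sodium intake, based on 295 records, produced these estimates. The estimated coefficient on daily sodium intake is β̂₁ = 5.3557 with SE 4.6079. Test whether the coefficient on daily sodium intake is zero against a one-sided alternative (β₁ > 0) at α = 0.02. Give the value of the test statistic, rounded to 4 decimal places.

t = 1.1623

H₀: β₁ = 0 vs H₁: β₁ > 0.
t = (β̂₁ − β₁⁰)/SE = 5.3557 / 4.6079 = 1.1623.
df = n − 2 = 295 − 2 = 293.
One-sided p ≈ 0.1230, which is ≥ 0.02, so fail to reject H₀.
The data do not give significant evidence that the true slope on daily sodium intake is positive.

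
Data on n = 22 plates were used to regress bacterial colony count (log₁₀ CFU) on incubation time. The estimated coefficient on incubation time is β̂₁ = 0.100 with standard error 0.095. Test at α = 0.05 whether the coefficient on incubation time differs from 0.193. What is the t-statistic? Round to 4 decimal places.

t = -0.9789

H₀: β₁ = 0.193 vs H₁: β₁ ≠ 0.193.
t = (β̂₁ − β₁⁰)/SE = (0.100 − 0.193) / 0.095 = -0.9789.
df = n − 2 = 22 − 2 = 20.
Two-sided p ≈ 0.3393, which is ≥ 0.05, so fail to reject H₀.
The data are consistent with a true slope of 0.193 log₁₀ CFU per unit of incubation time.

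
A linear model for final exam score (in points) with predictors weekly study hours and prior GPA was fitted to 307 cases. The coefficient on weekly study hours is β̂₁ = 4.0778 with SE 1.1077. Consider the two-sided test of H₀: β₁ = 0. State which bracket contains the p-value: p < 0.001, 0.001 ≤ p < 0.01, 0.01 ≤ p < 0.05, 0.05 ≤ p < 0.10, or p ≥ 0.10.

t = 4.0778 / 1.1077 = 3.681.
df = n − k − 1 = 307 − 2 − 1 = 304.
Two-sided p = 2·P(T_{304} > |t|) ≈ 0.0003.
So p < 0.001.

p < 0.001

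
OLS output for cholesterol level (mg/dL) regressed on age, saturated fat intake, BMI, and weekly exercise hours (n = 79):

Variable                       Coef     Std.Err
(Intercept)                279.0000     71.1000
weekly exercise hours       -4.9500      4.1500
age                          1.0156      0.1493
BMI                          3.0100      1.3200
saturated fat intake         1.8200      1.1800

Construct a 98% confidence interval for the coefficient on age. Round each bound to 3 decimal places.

Read off: b = 1.0156, SE = 0.1493 for age.
df = n − k − 1 = 79 − 4 − 1 = 74.
t* = t_{0.01, 74} = 2.377802.
Margin = t* × SE = 2.377802 × 0.1493 = 0.35501.
CI: 1.0156 ± 0.35501 → (0.661, 1.371).

(0.661, 1.371)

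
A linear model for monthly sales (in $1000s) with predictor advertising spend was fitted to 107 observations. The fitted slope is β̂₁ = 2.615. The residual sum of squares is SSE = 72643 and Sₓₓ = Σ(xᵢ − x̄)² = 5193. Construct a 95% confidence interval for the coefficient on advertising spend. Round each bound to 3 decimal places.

MSE = SSE/(n − 2) = 72643/105 = 691.838.
SE(β̂₁) = √(MSE/Sₓₓ) = √(691.838/5193) = 0.365.
df = n − 2 = 105.
t* = t_{0.025, 105} = 1.982815.
Margin = t* × SE = 1.982815 × 0.365 = 0.72373.
CI: 2.615 ± 0.72373 → (1.891, 3.339).
With 95% confidence, each one-unit increase in advertising spend is associated with a change of between 1.891 and 3.339 $1000s in monthly sales.

(1.891, 3.339)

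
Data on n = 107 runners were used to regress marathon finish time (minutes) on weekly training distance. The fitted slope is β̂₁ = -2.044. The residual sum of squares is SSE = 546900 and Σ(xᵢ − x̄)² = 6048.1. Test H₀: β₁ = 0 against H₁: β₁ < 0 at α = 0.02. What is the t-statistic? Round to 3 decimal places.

t = -2.203

MSE = SSE/(n − 2) = 546900/105 = 5208.57.
SE(β̂₁) = √(MSE/Sₓₓ) = √(5208.57/6048.1) = 0.928004.
t = -2.044 / 0.928004 = -2.203.
df = n − 2 = 105.
One-sided p ≈ 0.0149, which is < 0.02, so reject H₀.
There is evidence that the true slope on weekly training distance is negative.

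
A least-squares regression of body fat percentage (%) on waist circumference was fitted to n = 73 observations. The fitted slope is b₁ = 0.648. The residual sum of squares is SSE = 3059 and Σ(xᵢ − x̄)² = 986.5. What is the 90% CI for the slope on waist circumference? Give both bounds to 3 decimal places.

(0.300, 0.996)

MSE = SSE/(n − 2) = 3059/71 = 43.0845.
SE(b₁) = √(MSE/Sₓₓ) = √(43.0845/986.5) = 0.208984.
df = n − 2 = 71.
t* = t_{0.05, 71} = 1.6666.
Margin = t* × SE = 1.6666 × 0.208984 = 0.34829.
CI: 0.648 ± 0.34829 → (0.300, 0.996).
With 90% confidence, each one-unit increase in waist circumference is associated with a change of between 0.300 and 0.996 % in body fat percentage.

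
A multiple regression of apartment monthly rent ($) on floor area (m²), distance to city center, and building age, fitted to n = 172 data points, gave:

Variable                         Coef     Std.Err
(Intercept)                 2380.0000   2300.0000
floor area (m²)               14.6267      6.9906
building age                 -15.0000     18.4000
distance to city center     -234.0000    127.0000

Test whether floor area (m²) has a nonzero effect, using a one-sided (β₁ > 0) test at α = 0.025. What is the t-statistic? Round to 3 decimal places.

t = 2.092

Read off: b = 14.6267, SE = 6.9906 for floor area (m²).
H₀: β₁ = 0 vs H₁: β₁ > 0.
t = 14.6267 / 6.9906 = 2.092.
df = n − k − 1 = 172 − 3 − 1 = 168.
One-sided p ≈ 0.0190, which is < 0.025, so reject H₀.
There is evidence that the true slope on floor area (m²) is positive, holding the other predictors fixed.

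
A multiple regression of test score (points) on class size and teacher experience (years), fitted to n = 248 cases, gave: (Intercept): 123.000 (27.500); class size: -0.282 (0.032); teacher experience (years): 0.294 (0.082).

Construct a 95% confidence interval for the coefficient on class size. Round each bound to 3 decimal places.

(-0.345, -0.219)

Read off: b = -0.282, SE = 0.032 for class size.
df = n − k − 1 = 248 − 2 − 1 = 245.
t* = t_{0.025, 245} = 1.969694.
Margin = t* × SE = 1.969694 × 0.032 = 0.06303.
CI: -0.282 ± 0.06303 → (-0.345, -0.219).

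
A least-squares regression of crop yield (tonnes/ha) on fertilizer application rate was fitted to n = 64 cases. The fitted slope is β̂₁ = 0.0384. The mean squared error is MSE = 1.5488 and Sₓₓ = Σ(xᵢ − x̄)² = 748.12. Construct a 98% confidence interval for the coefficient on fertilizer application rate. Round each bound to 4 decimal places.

SE(β̂₁) = √(MSE/Sₓₓ) = √(1.5488/748.12) = 0.0455001.
df = n − 2 = 62.
t* = t_{0.01, 62} = 2.388011.
Margin = t* × SE = 2.388011 × 0.0455001 = 0.108655.
CI: 0.0384 ± 0.108655 → (-0.0703, 0.1471).
With 98% confidence, each one-unit increase in fertilizer application rate is associated with a change of between -0.0703 and 0.1471 tonnes/ha in crop yield.

(-0.0703, 0.1471)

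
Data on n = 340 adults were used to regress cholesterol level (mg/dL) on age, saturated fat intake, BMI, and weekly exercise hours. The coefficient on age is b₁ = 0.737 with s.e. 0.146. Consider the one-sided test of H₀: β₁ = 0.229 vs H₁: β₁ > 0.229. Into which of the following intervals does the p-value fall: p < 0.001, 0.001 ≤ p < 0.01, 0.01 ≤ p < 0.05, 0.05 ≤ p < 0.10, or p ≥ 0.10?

p < 0.001

t = (0.737 − 0.229) / 0.146 = 3.479.
df = n − k − 1 = 340 − 4 − 1 = 335.
One-sided p = P(T_{335} > t) ≈ 0.0003.
So p < 0.001.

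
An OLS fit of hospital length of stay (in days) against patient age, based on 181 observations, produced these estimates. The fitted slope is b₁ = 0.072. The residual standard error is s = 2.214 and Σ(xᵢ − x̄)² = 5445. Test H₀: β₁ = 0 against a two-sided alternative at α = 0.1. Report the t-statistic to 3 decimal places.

t = 2.400

SE(b₁) = s/√Sₓₓ = 2.214/√5445 = 0.030004.
t = 0.072 / 0.030004 = 2.400.
df = n − 2 = 179.
Two-sided p ≈ 0.0174, which is < 0.1, so reject H₀.
There is evidence that patient age is associated with hospital length of stay.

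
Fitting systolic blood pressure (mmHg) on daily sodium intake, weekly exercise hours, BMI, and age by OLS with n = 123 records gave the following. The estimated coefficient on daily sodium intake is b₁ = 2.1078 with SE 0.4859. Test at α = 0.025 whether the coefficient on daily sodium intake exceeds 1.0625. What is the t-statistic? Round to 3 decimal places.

t = 2.151

H₀: β₁ = 1.0625 vs H₁: β₁ > 1.0625.
t = (b₁ − β₁⁰)/SE = (2.1078 − 1.0625) / 0.4859 = 2.151.
df = n − k − 1 = 123 − 4 − 1 = 118.
One-sided p ≈ 0.0167, which is < 0.025, so reject H₀.
There is evidence that the true slope on daily sodium intake exceeds 1.0625 mmHg per unit, holding the other predictors fixed.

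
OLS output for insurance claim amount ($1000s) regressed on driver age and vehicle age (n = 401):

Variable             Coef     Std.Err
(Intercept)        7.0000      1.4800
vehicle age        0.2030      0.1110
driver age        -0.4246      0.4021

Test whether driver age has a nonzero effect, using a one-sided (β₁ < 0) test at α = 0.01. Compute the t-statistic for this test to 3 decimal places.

Read off: b = -0.4246, SE = 0.4021 for driver age.
H₀: β₁ = 0 vs H₁: β₁ < 0.
t = -0.4246 / 0.4021 = -1.056.
df = n − k − 1 = 401 − 2 − 1 = 398.
One-sided p ≈ 0.1458, which is ≥ 0.01, so fail to reject H₀.
The data do not give significant evidence that the true slope on driver age is negative, holding the other predictors fixed.

t = -1.056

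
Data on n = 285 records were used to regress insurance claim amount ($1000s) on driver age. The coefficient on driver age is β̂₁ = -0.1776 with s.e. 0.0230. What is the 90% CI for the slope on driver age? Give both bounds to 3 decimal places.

(-0.216, -0.140)

df = n − 2 = 285 − 2 = 283.
t* = t_{0.05, 283} = 1.650256.
Margin = t* × SE = 1.650256 × 0.0230 = 0.03796.
CI: -0.1776 ± 0.03796 → (-0.216, -0.140).
With 90% confidence, each one-unit increase in driver age is associated with a change of between -0.216 and -0.140 $1000s in insurance claim amount.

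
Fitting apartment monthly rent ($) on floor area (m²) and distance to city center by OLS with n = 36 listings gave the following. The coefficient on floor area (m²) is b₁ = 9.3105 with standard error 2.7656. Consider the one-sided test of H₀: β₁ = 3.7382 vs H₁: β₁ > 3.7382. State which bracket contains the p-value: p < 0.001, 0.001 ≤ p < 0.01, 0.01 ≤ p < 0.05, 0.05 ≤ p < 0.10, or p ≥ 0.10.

t = (9.3105 − 3.7382) / 2.7656 = 2.015.
df = n − k − 1 = 36 − 2 − 1 = 33.
One-sided p = P(T_{33} > t) ≈ 0.0261.
So 0.01 ≤ p < 0.05.

0.01 ≤ p < 0.05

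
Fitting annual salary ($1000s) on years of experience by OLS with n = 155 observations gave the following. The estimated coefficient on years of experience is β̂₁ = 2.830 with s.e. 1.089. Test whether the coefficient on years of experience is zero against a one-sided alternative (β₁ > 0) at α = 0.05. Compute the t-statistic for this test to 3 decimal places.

t = 2.599

H₀: β₁ = 0 vs H₁: β₁ > 0.
t = (β̂₁ − β₁⁰)/SE = 2.830 / 1.089 = 2.599.
df = n − 2 = 155 − 2 = 153.
One-sided p ≈ 0.0051, which is < 0.05, so reject H₀.
There is evidence that the true slope on years of experience is positive.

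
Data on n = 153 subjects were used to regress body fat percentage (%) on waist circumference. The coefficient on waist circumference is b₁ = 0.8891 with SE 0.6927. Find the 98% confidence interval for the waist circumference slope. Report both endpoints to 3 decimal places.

(-0.740, 2.518)

df = n − 2 = 153 − 2 = 151.
t* = t_{0.01, 151} = 2.351297.
Margin = t* × SE = 2.351297 × 0.6927 = 1.62874.
CI: 0.8891 ± 1.62874 → (-0.740, 2.518).
With 98% confidence, each one-unit increase in waist circumference is associated with a change of between -0.740 and 2.518 % in body fat percentage.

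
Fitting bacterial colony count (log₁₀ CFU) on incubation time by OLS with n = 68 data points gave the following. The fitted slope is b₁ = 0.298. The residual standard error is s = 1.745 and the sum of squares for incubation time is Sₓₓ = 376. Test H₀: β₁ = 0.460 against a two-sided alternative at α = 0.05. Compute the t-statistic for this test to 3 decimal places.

t = -1.800

SE(b₁) = s/√Sₓₓ = 1.745/√376 = 0.0899915.
t = (0.298 − 0.460) / 0.0899915 = -1.800.
df = n − 2 = 66.
Two-sided p ≈ 0.0764, which is ≥ 0.05, so fail to reject H₀.
The data are consistent with a true slope of 0.460 log₁₀ CFU per unit of incubation time.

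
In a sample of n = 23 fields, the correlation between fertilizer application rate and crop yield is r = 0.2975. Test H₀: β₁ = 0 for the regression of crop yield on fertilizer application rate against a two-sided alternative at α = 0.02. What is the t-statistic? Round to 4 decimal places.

t = 1.4280

t = r·√(n − 2)/√(1 − r²) = 0.2975·√21/√0.911494 = 1.4280.
df = n − 2 = 21.
Two-sided p ≈ 0.1680, which is ≥ 0.02, so fail to reject H₀.
The data do not give significant evidence of a linear association between fertilizer application rate and crop yield.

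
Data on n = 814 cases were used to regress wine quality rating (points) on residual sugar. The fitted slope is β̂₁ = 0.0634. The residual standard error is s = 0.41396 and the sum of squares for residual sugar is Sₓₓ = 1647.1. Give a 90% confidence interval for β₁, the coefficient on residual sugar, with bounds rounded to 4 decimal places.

(0.0466, 0.0802)

SE(β̂₁) = s/√Sₓₓ = 0.41396/√1647.1 = 0.0102.
df = n − 2 = 812.
t* = t_{0.05, 812} = 1.646732.
Margin = t* × SE = 1.646732 × 0.0102 = 0.016797.
CI: 0.0634 ± 0.016797 → (0.0466, 0.0802).
With 90% confidence, each one-unit increase in residual sugar is associated with a change of between 0.0466 and 0.0802 points in wine quality rating.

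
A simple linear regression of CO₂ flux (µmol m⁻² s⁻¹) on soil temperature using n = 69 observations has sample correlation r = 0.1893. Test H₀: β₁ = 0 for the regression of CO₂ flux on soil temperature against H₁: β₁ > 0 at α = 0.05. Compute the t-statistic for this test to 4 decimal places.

t = 1.5780

t = r·√(n − 2)/√(1 − r²) = 0.1893·√67/√0.964166 = 1.5780.
df = n − 2 = 67.
One-sided p ≈ 0.0596, which is ≥ 0.05, so fail to reject H₀.
The data do not give significant evidence of a linear association between soil temperature and CO₂ flux.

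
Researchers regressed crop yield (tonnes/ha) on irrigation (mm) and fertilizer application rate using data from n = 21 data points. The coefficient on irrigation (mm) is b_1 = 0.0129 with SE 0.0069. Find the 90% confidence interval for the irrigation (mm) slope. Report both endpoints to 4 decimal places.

df = n − k − 1 = 21 − 2 − 1 = 18.
t* = t_{0.05, 18} = 1.734064.
Margin = t* × SE = 1.734064 × 0.0069 = 0.011965.
CI: 0.0129 ± 0.011965 → (0.0009, 0.0249).
With 90% confidence, each one-unit increase in irrigation (mm) is associated with a change of between 0.0009 and 0.0249 tonnes/ha in crop yield, holding the other predictors fixed.

(0.0009, 0.0249)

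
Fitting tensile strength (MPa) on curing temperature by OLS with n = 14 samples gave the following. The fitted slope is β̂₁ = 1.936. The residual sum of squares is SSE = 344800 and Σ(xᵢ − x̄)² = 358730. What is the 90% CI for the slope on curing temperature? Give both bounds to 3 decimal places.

MSE = SSE/(n − 2) = 344800/12 = 28733.3.
SE(β̂₁) = √(MSE/Sₓₓ) = √(28733.3/358730) = 0.283015.
df = n − 2 = 12.
t* = t_{0.05, 12} = 1.782288.
Margin = t* × SE = 1.782288 × 0.283015 = 0.50441.
CI: 1.936 ± 0.50441 → (1.432, 2.440).
With 90% confidence, each one-unit increase in curing temperature is associated with a change of between 1.432 and 2.440 MPa in tensile strength.

(1.432, 2.440)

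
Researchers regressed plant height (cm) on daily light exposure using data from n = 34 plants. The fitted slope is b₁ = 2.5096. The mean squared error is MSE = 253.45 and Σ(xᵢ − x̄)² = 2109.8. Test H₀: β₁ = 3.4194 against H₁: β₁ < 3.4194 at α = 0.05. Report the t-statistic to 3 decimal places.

t = -2.625

SE(b₁) = √(MSE/Sₓₓ) = √(253.45/2109.8) = 0.346598.
t = (2.5096 − 3.4194) / 0.346598 = -2.625.
df = n − 2 = 32.
One-sided p ≈ 0.0066, which is < 0.05, so reject H₀.
There is evidence that the true slope on daily light exposure is below 3.4194 cm per unit.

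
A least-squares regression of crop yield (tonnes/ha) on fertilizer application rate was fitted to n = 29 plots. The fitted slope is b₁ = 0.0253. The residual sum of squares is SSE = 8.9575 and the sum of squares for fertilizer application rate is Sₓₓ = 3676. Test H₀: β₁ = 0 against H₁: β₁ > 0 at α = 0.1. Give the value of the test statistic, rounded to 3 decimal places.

t = 2.663

MSE = SSE/(n − 2) = 8.9575/27 = 0.331759.
SE(b₁) = √(MSE/Sₓₓ) = √(0.331759/3676) = 0.0095.
t = 0.0253 / 0.0095 = 2.663.
df = n − 2 = 27.
One-sided p ≈ 0.0064, which is < 0.1, so reject H₀.
There is evidence that the true slope on fertilizer application rate is positive.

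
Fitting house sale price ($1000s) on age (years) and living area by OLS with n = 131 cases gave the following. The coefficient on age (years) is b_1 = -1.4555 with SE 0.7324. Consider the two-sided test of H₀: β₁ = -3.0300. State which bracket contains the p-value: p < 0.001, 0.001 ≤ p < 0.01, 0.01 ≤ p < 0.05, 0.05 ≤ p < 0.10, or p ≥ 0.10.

t = (-1.4555 − (-3.0300)) / 0.7324 = 2.150.
df = n − k − 1 = 131 − 2 − 1 = 128.
Two-sided p = 2·P(T_{128} > |t|) ≈ 0.0335.
So 0.01 ≤ p < 0.05.

0.01 ≤ p < 0.05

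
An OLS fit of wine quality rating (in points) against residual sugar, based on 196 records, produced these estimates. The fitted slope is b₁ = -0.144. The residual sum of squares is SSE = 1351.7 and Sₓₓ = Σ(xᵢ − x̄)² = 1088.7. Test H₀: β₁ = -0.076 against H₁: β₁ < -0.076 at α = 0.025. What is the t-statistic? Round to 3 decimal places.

MSE = SSE/(n − 2) = 1351.7/194 = 6.96753.
SE(b₁) = √(MSE/Sₓₓ) = √(6.96753/1088.7) = 0.0799991.
t = (-0.144 − (-0.076)) / 0.0799991 = -0.850.
df = n − 2 = 194.
One-sided p ≈ 0.1982, which is ≥ 0.025, so fail to reject H₀.
The data do not give significant evidence that the true slope on residual sugar is below -0.076 points per unit.

t = -0.850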